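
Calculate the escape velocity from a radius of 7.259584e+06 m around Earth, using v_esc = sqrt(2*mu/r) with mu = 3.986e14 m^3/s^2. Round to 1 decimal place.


Step 1: 2*mu/r = 2 * 3.986e14 / 7.259584e+06 = 109813454.8757
Step 2: v_esc = sqrt(109813454.8757) = 10479.2 m/s

10479.2


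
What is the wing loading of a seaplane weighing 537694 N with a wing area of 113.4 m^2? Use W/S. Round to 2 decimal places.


Step 1: Wing loading = W / S = 537694 / 113.4
Step 2: Wing loading = 4741.57 N/m^2

4741.57


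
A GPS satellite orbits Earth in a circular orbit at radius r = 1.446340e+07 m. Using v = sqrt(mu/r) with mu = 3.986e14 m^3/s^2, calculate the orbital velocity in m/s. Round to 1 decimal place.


Step 1: mu / r = 3.986e14 / 1.446340e+07 = 27559218.441
Step 2: v = sqrt(27559218.441) = 5249.7 m/s

5249.7


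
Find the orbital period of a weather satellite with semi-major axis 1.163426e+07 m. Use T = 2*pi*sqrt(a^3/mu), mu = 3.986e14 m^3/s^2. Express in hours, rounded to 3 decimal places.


Step 1: a^3 / mu = 1.574767e+21 / 3.986e14 = 3.950745e+06
Step 2: sqrt(3.950745e+06) = 1987.6481 s
Step 3: T = 2*pi * 1987.6481 = 12488.76 s
Step 4: T in hours = 12488.76 / 3600 = 3.469 hours

3.469


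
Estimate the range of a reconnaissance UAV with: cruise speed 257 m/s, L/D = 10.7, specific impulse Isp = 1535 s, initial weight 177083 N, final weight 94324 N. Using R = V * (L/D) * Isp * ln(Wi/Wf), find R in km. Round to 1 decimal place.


Step 1: Coefficient = V * (L/D) * Isp = 257 * 10.7 * 1535 = 4221096.5 m
Step 2: Wi/Wf = 177083 / 94324 = 1.877391
Step 3: ln(1.877391) = 0.629883
Step 4: R = 4221096.5 * 0.629883 = 2658796.4 m = 2658.8 km

2658.8


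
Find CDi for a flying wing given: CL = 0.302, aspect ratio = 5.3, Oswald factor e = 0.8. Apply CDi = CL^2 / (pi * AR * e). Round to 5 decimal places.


Step 1: CL^2 = 0.302^2 = 0.091204
Step 2: pi * AR * e = 3.14159 * 5.3 * 0.8 = 13.320353
Step 3: CDi = 0.091204 / 13.320353 = 0.00685

0.00685


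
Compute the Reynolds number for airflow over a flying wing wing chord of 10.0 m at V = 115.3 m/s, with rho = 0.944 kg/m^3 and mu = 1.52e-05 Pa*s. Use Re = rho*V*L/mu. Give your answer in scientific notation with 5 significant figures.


Step 1: Numerator = rho * V * L = 0.944 * 115.3 * 10.0 = 1088.432
Step 2: Re = 1088.432 / 1.52e-05
Step 3: Re = 7.1607e+07

7.1607e+07


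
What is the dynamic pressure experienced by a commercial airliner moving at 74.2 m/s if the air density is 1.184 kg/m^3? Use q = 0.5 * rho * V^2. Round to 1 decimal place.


Step 1: V^2 = 74.2^2 = 5505.64
Step 2: q = 0.5 * 1.184 * 5505.64
Step 3: q = 3259.3 Pa

3259.3


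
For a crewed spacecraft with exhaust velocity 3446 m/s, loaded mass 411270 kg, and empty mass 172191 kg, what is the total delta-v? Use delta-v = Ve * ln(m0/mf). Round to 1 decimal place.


Step 1: Mass ratio m0/mf = 411270 / 172191 = 2.388452
Step 2: ln(2.388452) = 0.870646
Step 3: delta-v = 3446 * 0.870646 = 3000.2 m/s

3000.2


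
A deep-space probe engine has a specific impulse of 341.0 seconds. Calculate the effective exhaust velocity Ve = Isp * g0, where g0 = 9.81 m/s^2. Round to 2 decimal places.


Step 1: Ve = Isp * g0 = 341.0 * 9.81
Step 2: Ve = 3345.21 m/s

3345.21


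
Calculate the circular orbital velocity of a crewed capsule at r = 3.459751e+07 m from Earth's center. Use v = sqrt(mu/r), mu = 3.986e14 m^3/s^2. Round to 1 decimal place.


Step 1: mu / r = 3.986e14 / 3.459751e+07 = 11521060.3306
Step 2: v = sqrt(11521060.3306) = 3394.3 m/s

3394.3


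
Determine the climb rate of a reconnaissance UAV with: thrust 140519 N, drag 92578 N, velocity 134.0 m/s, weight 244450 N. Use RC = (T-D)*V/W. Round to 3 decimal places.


Step 1: Excess thrust = T - D = 140519 - 92578 = 47941 N
Step 2: Excess power = 47941 * 134.0 = 6424094.0 W
Step 3: RC = 6424094.0 / 244450 = 26.280 m/s

26.280


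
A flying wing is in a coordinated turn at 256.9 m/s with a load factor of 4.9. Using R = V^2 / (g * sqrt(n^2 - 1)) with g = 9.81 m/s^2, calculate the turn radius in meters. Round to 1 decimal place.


Step 1: V^2 = 256.9^2 = 65997.61
Step 2: n^2 - 1 = 4.9^2 - 1 = 23.01
Step 3: sqrt(23.01) = 4.796874
Step 4: R = 65997.61 / (9.81 * 4.796874) = 1402.5 m

1402.5


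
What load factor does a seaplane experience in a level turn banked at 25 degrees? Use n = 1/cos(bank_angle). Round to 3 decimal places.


Step 1: Convert 25 degrees to radians = 0.436332
Step 2: cos(25 deg) = 0.906308
Step 3: n = 1 / 0.906308 = 1.103

1.103


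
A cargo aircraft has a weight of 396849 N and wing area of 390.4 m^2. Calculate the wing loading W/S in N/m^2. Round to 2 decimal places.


Step 1: Wing loading = W / S = 396849 / 390.4
Step 2: Wing loading = 1016.52 N/m^2

1016.52


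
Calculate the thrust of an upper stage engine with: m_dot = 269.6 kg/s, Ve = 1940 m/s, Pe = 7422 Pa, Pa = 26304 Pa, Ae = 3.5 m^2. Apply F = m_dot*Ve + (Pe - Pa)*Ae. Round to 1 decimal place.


Step 1: Momentum thrust = m_dot * Ve = 269.6 * 1940 = 523024.0 N
Step 2: Pressure thrust = (Pe - Pa) * Ae = (7422 - 26304) * 3.5 = -66087.0 N
Step 3: Total thrust F = 523024.0 + -66087.0 = 456937.0 N

456937.0


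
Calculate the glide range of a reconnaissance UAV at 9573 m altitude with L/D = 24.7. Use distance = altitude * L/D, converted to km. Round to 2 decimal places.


Step 1: Glide distance = altitude * L/D = 9573 * 24.7 = 236453.1 m
Step 2: Convert to km: 236453.1 / 1000 = 236.45 km

236.45


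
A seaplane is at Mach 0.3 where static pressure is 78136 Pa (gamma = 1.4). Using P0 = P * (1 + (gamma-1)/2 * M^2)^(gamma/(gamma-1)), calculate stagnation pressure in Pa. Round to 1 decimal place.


Step 1: (gamma-1)/2 * M^2 = 0.2 * 0.09 = 0.018
Step 2: 1 + 0.018 = 1.018
Step 3: Exponent gamma/(gamma-1) = 3.5
Step 4: P0 = 78136 * 1.018^3.5 = 83170.3 Pa

83170.3


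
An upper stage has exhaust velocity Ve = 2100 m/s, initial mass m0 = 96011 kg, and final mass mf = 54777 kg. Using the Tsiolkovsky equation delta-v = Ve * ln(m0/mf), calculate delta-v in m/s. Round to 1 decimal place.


Step 1: Mass ratio m0/mf = 96011 / 54777 = 1.752761
Step 2: ln(1.752761) = 0.561192
Step 3: delta-v = 2100 * 0.561192 = 1178.5 m/s

1178.5


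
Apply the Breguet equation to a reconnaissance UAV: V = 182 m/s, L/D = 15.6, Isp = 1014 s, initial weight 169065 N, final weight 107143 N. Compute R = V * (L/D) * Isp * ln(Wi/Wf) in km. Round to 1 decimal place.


Step 1: Coefficient = V * (L/D) * Isp = 182 * 15.6 * 1014 = 2878948.8 m
Step 2: Wi/Wf = 169065 / 107143 = 1.577938
Step 3: ln(1.577938) = 0.456119
Step 4: R = 2878948.8 * 0.456119 = 1313142.9 m = 1313.1 km

1313.1


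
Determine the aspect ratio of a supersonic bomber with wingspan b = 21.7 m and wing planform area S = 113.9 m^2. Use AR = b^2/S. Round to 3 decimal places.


Step 1: b^2 = 21.7^2 = 470.89
Step 2: AR = 470.89 / 113.9 = 4.134

4.134


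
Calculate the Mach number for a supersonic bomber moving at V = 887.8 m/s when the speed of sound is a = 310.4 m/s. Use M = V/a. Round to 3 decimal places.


Step 1: M = V / a = 887.8 / 310.4
Step 2: M = 2.860

2.860


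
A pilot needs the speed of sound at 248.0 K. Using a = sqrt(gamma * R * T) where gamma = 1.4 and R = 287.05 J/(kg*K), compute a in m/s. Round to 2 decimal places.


Step 1: gamma * R * T = 1.4 * 287.05 * 248.0 = 99663.76
Step 2: a = sqrt(99663.76) = 315.70 m/s

315.70


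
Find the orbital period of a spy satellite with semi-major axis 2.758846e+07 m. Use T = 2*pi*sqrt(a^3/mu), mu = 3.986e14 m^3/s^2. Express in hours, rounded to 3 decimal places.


Step 1: a^3 / mu = 2.099821e+22 / 3.986e14 = 5.267992e+07
Step 2: sqrt(5.267992e+07) = 7258.0932 s
Step 3: T = 2*pi * 7258.0932 = 45603.94 s
Step 4: T in hours = 45603.94 / 3600 = 12.668 hours

12.668


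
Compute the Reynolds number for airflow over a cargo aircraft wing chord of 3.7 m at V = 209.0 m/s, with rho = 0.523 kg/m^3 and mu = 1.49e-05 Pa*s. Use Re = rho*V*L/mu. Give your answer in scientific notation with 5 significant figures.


Step 1: Numerator = rho * V * L = 0.523 * 209.0 * 3.7 = 404.4359
Step 2: Re = 404.4359 / 1.49e-05
Step 3: Re = 2.7143e+07

2.7143e+07


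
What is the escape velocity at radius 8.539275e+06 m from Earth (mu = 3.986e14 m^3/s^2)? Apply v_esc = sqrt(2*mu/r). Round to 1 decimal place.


Step 1: 2*mu/r = 2 * 3.986e14 / 8.539275e+06 = 93356871.6314
Step 2: v_esc = sqrt(93356871.6314) = 9662.1 m/s

9662.1


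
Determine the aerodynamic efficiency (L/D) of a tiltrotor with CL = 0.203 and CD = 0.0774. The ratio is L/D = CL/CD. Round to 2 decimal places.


Step 1: L/D = CL / CD = 0.203 / 0.0774
Step 2: L/D = 2.62

2.62


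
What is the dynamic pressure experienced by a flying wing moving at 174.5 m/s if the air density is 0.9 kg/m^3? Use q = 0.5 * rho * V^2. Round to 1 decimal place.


Step 1: V^2 = 174.5^2 = 30450.25
Step 2: q = 0.5 * 0.9 * 30450.25
Step 3: q = 13702.6 Pa

13702.6


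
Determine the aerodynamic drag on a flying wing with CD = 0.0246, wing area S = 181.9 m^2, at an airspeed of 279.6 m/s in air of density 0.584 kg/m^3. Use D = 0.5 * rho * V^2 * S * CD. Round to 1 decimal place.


Step 1: Dynamic pressure q = 0.5 * 0.584 * 279.6^2 = 22827.4387 Pa
Step 2: Drag D = q * S * CD = 22827.4387 * 181.9 * 0.0246
Step 3: D = 102146.9 N

102146.9


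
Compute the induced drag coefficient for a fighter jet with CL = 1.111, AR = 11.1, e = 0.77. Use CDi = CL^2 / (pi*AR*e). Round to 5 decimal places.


Step 1: CL^2 = 1.111^2 = 1.234321
Step 2: pi * AR * e = 3.14159 * 11.1 * 0.77 = 26.851192
Step 3: CDi = 1.234321 / 26.851192 = 0.04597

0.04597


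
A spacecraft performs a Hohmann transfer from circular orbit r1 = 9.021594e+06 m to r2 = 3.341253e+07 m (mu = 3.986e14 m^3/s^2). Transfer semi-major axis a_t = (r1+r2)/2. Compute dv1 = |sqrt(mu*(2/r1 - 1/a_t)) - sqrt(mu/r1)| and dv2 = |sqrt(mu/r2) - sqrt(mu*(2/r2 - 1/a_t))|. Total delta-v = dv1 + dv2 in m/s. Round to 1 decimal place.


Step 1: Transfer semi-major axis a_t = (9.021594e+06 + 3.341253e+07) / 2 = 2.121706e+07 m
Step 2: v1 (circular at r1) = sqrt(mu/r1) = 6647.02 m/s
Step 3: v_t1 = sqrt(mu*(2/r1 - 1/a_t)) = 8341.4 m/s
Step 4: dv1 = |8341.4 - 6647.02| = 1694.38 m/s
Step 5: v2 (circular at r2) = 3453.93 m/s, v_t2 = 2252.23 m/s
Step 6: dv2 = |3453.93 - 2252.23| = 1201.7 m/s
Step 7: Total delta-v = 1694.38 + 1201.7 = 2896.1 m/s

2896.1


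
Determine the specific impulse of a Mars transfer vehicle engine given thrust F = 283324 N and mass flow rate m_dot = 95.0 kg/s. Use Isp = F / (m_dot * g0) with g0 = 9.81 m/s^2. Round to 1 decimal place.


Step 1: m_dot * g0 = 95.0 * 9.81 = 931.95
Step 2: Isp = 283324 / 931.95 = 304.0 s

304.0


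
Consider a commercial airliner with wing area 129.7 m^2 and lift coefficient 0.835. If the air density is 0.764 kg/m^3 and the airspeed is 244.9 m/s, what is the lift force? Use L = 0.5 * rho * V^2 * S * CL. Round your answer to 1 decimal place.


Step 1: Calculate dynamic pressure q = 0.5 * 0.764 * 244.9^2 = 0.5 * 0.764 * 59976.01 = 22910.8358 Pa
Step 2: Multiply by wing area and lift coefficient: L = 22910.8358 * 129.7 * 0.835
Step 3: L = 2971535.4059 * 0.835 = 2481232.1 N

2481232.1


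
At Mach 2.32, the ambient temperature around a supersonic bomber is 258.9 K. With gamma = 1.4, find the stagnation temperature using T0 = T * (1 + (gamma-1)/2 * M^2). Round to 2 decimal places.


Step 1: (gamma-1)/2 = 0.2
Step 2: M^2 = 5.3824
Step 3: 1 + 0.2 * 5.3824 = 2.07648
Step 4: T0 = 258.9 * 2.07648 = 537.60 K

537.60


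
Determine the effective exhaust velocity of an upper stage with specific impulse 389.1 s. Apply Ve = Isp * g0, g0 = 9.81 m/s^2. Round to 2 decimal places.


Step 1: Ve = Isp * g0 = 389.1 * 9.81
Step 2: Ve = 3817.07 m/s

3817.07


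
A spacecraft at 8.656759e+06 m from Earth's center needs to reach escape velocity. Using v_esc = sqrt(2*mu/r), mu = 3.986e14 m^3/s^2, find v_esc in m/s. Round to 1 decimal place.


Step 1: 2*mu/r = 2 * 3.986e14 / 8.656759e+06 = 92089891.8406
Step 2: v_esc = sqrt(92089891.8406) = 9596.3 m/s

9596.3


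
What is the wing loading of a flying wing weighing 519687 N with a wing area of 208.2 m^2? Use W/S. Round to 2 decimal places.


Step 1: Wing loading = W / S = 519687 / 208.2
Step 2: Wing loading = 2496.10 N/m^2

2496.10


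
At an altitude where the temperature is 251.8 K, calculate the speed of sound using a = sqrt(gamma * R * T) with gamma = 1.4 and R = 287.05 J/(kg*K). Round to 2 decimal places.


Step 1: gamma * R * T = 1.4 * 287.05 * 251.8 = 101190.866
Step 2: a = sqrt(101190.866) = 318.11 m/s

318.11


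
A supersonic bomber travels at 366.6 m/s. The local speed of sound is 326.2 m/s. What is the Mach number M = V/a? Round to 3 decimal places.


Step 1: M = V / a = 366.6 / 326.2
Step 2: M = 1.124

1.124


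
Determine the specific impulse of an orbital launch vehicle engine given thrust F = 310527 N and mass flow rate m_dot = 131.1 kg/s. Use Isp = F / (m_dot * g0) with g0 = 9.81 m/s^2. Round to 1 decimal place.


Step 1: m_dot * g0 = 131.1 * 9.81 = 1286.09
Step 2: Isp = 310527 / 1286.09 = 241.5 s

241.5


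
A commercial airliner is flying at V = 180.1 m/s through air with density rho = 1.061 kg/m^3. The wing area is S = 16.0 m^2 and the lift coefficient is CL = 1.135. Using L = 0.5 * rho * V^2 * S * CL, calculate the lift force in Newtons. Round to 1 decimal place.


Step 1: Calculate dynamic pressure q = 0.5 * 1.061 * 180.1^2 = 0.5 * 1.061 * 32436.01 = 17207.3033 Pa
Step 2: Multiply by wing area and lift coefficient: L = 17207.3033 * 16.0 * 1.135
Step 3: L = 275316.8529 * 1.135 = 312484.6 N

312484.6


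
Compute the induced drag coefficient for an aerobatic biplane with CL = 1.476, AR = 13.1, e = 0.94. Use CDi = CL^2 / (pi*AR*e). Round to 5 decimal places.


Step 1: CL^2 = 1.476^2 = 2.178576
Step 2: pi * AR * e = 3.14159 * 13.1 * 0.94 = 38.685572
Step 3: CDi = 2.178576 / 38.685572 = 0.05631

0.05631


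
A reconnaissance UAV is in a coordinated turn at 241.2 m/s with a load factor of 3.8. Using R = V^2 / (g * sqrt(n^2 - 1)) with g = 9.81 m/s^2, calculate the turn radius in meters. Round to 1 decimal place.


Step 1: V^2 = 241.2^2 = 58177.44
Step 2: n^2 - 1 = 3.8^2 - 1 = 13.44
Step 3: sqrt(13.44) = 3.666061
Step 4: R = 58177.44 / (9.81 * 3.666061) = 1617.7 m

1617.7


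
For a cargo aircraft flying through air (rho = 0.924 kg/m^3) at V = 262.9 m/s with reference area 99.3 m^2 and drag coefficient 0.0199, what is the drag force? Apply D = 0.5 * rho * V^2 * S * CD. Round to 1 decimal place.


Step 1: Dynamic pressure q = 0.5 * 0.924 * 262.9^2 = 31931.7814 Pa
Step 2: Drag D = q * S * CD = 31931.7814 * 99.3 * 0.0199
Step 3: D = 63099.4 N

63099.4


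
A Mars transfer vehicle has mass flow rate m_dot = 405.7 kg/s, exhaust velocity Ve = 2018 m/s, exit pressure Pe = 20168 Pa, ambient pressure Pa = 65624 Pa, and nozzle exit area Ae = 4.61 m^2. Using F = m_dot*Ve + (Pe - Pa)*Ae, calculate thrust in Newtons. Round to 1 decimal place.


Step 1: Momentum thrust = m_dot * Ve = 405.7 * 2018 = 818702.6 N
Step 2: Pressure thrust = (Pe - Pa) * Ae = (20168 - 65624) * 4.61 = -209552.16 N
Step 3: Total thrust F = 818702.6 + -209552.16 = 609150.4 N

609150.4


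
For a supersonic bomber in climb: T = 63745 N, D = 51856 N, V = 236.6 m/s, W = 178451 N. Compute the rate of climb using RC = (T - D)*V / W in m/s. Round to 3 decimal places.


Step 1: Excess thrust = T - D = 63745 - 51856 = 11889 N
Step 2: Excess power = 11889 * 236.6 = 2812937.4 W
Step 3: RC = 2812937.4 / 178451 = 15.763 m/s

15.763


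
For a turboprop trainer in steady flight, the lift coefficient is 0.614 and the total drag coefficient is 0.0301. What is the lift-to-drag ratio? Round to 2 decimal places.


Step 1: L/D = CL / CD = 0.614 / 0.0301
Step 2: L/D = 20.40

20.40


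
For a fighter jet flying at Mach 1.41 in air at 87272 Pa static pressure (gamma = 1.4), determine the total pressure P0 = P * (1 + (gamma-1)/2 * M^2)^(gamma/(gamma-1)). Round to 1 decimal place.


Step 1: (gamma-1)/2 * M^2 = 0.2 * 1.9881 = 0.39762
Step 2: 1 + 0.39762 = 1.39762
Step 3: Exponent gamma/(gamma-1) = 3.5
Step 4: P0 = 87272 * 1.39762^3.5 = 281667.5 Pa

281667.5


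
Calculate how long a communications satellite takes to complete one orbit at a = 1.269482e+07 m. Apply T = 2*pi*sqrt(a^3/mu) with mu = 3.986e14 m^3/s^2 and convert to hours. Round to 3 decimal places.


Step 1: a^3 / mu = 2.045878e+21 / 3.986e14 = 5.132658e+06
Step 2: sqrt(5.132658e+06) = 2265.5371 s
Step 3: T = 2*pi * 2265.5371 = 14234.79 s
Step 4: T in hours = 14234.79 / 3600 = 3.954 hours

3.954


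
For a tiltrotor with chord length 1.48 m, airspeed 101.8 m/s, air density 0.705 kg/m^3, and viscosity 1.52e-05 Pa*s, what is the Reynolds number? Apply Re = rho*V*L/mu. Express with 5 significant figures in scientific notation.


Step 1: Numerator = rho * V * L = 0.705 * 101.8 * 1.48 = 106.21812
Step 2: Re = 106.21812 / 1.52e-05
Step 3: Re = 6.9880e+06

6.9880e+06


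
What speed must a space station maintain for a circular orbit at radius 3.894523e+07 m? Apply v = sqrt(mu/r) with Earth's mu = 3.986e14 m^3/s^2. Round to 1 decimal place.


Step 1: mu / r = 3.986e14 / 3.894523e+07 = 10234886.2749
Step 2: v = sqrt(10234886.2749) = 3199.2 m/s

3199.2


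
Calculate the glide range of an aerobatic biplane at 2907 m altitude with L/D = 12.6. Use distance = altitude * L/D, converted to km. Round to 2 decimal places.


Step 1: Glide distance = altitude * L/D = 2907 * 12.6 = 36628.2 m
Step 2: Convert to km: 36628.2 / 1000 = 36.63 km

36.63


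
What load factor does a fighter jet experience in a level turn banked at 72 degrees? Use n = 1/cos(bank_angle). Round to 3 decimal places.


Step 1: Convert 72 degrees to radians = 1.256637
Step 2: cos(72 deg) = 0.309017
Step 3: n = 1 / 0.309017 = 3.236

3.236


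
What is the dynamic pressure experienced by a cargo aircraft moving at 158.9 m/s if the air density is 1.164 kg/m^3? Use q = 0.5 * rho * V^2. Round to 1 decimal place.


Step 1: V^2 = 158.9^2 = 25249.21
Step 2: q = 0.5 * 1.164 * 25249.21
Step 3: q = 14695.0 Pa

14695.0


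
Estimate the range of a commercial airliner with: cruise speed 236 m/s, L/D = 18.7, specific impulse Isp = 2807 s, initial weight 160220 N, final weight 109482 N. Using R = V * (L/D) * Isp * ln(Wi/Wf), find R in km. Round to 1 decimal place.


Step 1: Coefficient = V * (L/D) * Isp = 236 * 18.7 * 2807 = 12387852.4 m
Step 2: Wi/Wf = 160220 / 109482 = 1.463437
Step 3: ln(1.463437) = 0.380788
Step 4: R = 12387852.4 * 0.380788 = 4717142.1 m = 4717.1 km

4717.1


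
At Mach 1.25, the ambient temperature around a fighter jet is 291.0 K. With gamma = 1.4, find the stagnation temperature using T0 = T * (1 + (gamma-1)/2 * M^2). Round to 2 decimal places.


Step 1: (gamma-1)/2 = 0.2
Step 2: M^2 = 1.5625
Step 3: 1 + 0.2 * 1.5625 = 1.3125
Step 4: T0 = 291.0 * 1.3125 = 381.94 K

381.94


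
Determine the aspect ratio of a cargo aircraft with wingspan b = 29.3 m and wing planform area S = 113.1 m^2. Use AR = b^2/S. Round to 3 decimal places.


Step 1: b^2 = 29.3^2 = 858.49
Step 2: AR = 858.49 / 113.1 = 7.591

7.591


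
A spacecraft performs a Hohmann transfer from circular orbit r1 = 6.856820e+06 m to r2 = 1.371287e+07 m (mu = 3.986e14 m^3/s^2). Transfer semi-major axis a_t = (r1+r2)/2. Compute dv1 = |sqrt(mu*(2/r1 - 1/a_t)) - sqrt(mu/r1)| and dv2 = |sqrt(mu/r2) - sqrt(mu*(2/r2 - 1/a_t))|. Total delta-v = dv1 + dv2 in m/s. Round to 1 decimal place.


Step 1: Transfer semi-major axis a_t = (6.856820e+06 + 1.371287e+07) / 2 = 1.028484e+07 m
Step 2: v1 (circular at r1) = sqrt(mu/r1) = 7624.43 m/s
Step 3: v_t1 = sqrt(mu*(2/r1 - 1/a_t)) = 8803.85 m/s
Step 4: dv1 = |8803.85 - 7624.43| = 1179.42 m/s
Step 5: v2 (circular at r2) = 5391.44 m/s, v_t2 = 4402.17 m/s
Step 6: dv2 = |5391.44 - 4402.17| = 989.26 m/s
Step 7: Total delta-v = 1179.42 + 989.26 = 2168.7 m/s

2168.7


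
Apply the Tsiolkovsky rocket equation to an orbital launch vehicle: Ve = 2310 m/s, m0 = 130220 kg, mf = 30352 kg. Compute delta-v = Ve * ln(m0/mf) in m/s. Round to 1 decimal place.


Step 1: Mass ratio m0/mf = 130220 / 30352 = 4.290327
Step 2: ln(4.290327) = 1.456363
Step 3: delta-v = 2310 * 1.456363 = 3364.2 m/s

3364.2


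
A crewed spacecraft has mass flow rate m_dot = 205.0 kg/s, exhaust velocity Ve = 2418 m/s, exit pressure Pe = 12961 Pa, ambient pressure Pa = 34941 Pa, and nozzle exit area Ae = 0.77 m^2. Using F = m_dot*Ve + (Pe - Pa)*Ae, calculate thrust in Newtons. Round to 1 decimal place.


Step 1: Momentum thrust = m_dot * Ve = 205.0 * 2418 = 495690.0 N
Step 2: Pressure thrust = (Pe - Pa) * Ae = (12961 - 34941) * 0.77 = -16924.60 N
Step 3: Total thrust F = 495690.0 + -16924.60 = 478765.4 N

478765.4


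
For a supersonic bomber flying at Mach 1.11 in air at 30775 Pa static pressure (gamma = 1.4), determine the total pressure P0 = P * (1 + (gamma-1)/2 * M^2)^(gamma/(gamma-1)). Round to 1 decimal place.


Step 1: (gamma-1)/2 * M^2 = 0.2 * 1.2321 = 0.24642
Step 2: 1 + 0.24642 = 1.24642
Step 3: Exponent gamma/(gamma-1) = 3.5
Step 4: P0 = 30775 * 1.24642^3.5 = 66530.9 Pa

66530.9


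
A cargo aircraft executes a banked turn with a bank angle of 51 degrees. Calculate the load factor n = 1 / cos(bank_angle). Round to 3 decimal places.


Step 1: Convert 51 degrees to radians = 0.890118
Step 2: cos(51 deg) = 0.62932
Step 3: n = 1 / 0.62932 = 1.589

1.589


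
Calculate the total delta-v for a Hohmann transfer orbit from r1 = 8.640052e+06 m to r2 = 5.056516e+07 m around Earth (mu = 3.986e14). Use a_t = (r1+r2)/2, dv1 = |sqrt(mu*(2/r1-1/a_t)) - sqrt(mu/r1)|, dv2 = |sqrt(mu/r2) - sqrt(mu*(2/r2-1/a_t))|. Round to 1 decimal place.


Step 1: Transfer semi-major axis a_t = (8.640052e+06 + 5.056516e+07) / 2 = 2.960261e+07 m
Step 2: v1 (circular at r1) = sqrt(mu/r1) = 6792.2 m/s
Step 3: v_t1 = sqrt(mu*(2/r1 - 1/a_t)) = 8877.1 m/s
Step 4: dv1 = |8877.1 - 6792.2| = 2084.9 m/s
Step 5: v2 (circular at r2) = 2807.65 m/s, v_t2 = 1516.83 m/s
Step 6: dv2 = |2807.65 - 1516.83| = 1290.82 m/s
Step 7: Total delta-v = 2084.9 + 1290.82 = 3375.7 m/s

3375.7


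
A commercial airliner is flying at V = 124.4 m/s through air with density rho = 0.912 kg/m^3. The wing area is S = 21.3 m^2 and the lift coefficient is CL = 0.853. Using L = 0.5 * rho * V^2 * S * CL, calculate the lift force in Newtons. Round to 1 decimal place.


Step 1: Calculate dynamic pressure q = 0.5 * 0.912 * 124.4^2 = 0.5 * 0.912 * 15475.36 = 7056.7642 Pa
Step 2: Multiply by wing area and lift coefficient: L = 7056.7642 * 21.3 * 0.853
Step 3: L = 150309.0766 * 0.853 = 128213.6 N

128213.6


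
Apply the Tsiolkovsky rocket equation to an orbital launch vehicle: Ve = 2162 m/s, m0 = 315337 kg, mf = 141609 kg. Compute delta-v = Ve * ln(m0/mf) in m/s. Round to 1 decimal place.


Step 1: Mass ratio m0/mf = 315337 / 141609 = 2.226815
Step 2: ln(2.226815) = 0.800572
Step 3: delta-v = 2162 * 0.800572 = 1730.8 m/s

1730.8


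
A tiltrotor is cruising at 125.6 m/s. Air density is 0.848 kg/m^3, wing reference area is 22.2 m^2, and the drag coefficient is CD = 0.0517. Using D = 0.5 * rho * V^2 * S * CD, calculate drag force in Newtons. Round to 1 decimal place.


Step 1: Dynamic pressure q = 0.5 * 0.848 * 125.6^2 = 6688.7526 Pa
Step 2: Drag D = q * S * CD = 6688.7526 * 22.2 * 0.0517
Step 3: D = 7676.9 N

7676.9


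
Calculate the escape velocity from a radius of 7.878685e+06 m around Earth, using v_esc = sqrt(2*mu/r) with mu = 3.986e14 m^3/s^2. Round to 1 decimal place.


Step 1: 2*mu/r = 2 * 3.986e14 / 7.878685e+06 = 101184398.1578
Step 2: v_esc = sqrt(101184398.1578) = 10059.0 m/s

10059.0


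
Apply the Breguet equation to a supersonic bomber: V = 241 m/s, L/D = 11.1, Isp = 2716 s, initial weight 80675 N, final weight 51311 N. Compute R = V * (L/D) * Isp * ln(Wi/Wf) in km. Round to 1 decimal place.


Step 1: Coefficient = V * (L/D) * Isp = 241 * 11.1 * 2716 = 7265571.6 m
Step 2: Wi/Wf = 80675 / 51311 = 1.572275
Step 3: ln(1.572275) = 0.452524
Step 4: R = 7265571.6 * 0.452524 = 3287842.5 m = 3287.8 km

3287.8


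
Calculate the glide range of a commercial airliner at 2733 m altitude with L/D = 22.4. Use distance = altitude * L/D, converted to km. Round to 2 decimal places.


Step 1: Glide distance = altitude * L/D = 2733 * 22.4 = 61219.2 m
Step 2: Convert to km: 61219.2 / 1000 = 61.22 km

61.22


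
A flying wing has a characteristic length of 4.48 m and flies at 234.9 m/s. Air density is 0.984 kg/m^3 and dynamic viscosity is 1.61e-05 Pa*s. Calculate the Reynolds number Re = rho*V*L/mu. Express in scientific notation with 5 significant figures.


Step 1: Numerator = rho * V * L = 0.984 * 234.9 * 4.48 = 1035.514368
Step 2: Re = 1035.514368 / 1.61e-05
Step 3: Re = 6.4318e+07

6.4318e+07


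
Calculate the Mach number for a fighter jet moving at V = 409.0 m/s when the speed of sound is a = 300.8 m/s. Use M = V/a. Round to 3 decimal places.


Step 1: M = V / a = 409.0 / 300.8
Step 2: M = 1.360

1.360


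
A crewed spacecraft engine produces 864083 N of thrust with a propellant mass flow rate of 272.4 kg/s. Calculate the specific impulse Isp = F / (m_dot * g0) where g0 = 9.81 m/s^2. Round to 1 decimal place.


Step 1: m_dot * g0 = 272.4 * 9.81 = 2672.24
Step 2: Isp = 864083 / 2672.24 = 323.4 s

323.4


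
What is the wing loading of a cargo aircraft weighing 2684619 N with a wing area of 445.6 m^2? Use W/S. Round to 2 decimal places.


Step 1: Wing loading = W / S = 2684619 / 445.6
Step 2: Wing loading = 6024.73 N/m^2

6024.73


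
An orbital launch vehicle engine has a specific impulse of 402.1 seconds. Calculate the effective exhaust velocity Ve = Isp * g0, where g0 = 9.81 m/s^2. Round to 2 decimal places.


Step 1: Ve = Isp * g0 = 402.1 * 9.81
Step 2: Ve = 3944.60 m/s

3944.60


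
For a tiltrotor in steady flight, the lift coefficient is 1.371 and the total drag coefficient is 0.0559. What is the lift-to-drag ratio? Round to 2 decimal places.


Step 1: L/D = CL / CD = 1.371 / 0.0559
Step 2: L/D = 24.53

24.53


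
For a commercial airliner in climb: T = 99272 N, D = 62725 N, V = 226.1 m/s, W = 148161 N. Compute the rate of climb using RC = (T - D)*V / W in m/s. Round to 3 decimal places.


Step 1: Excess thrust = T - D = 99272 - 62725 = 36547 N
Step 2: Excess power = 36547 * 226.1 = 8263276.7 W
Step 3: RC = 8263276.7 / 148161 = 55.772 m/s

55.772


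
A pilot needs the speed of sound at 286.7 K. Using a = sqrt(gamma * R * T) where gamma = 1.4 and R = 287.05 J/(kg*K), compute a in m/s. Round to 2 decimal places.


Step 1: gamma * R * T = 1.4 * 287.05 * 286.7 = 115216.129
Step 2: a = sqrt(115216.129) = 339.44 m/s

339.44


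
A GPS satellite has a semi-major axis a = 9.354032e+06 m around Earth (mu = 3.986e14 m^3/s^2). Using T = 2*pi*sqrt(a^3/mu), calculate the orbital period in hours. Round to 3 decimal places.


Step 1: a^3 / mu = 8.184583e+20 / 3.986e14 = 2.053332e+06
Step 2: sqrt(2.053332e+06) = 1432.9454 s
Step 3: T = 2*pi * 1432.9454 = 9003.46 s
Step 4: T in hours = 9003.46 / 3600 = 2.501 hours

2.501


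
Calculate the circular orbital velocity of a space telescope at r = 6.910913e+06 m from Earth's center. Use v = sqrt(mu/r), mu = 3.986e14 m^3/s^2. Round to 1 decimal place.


Step 1: mu / r = 3.986e14 / 6.910913e+06 = 57676894.5
Step 2: v = sqrt(57676894.5) = 7594.5 m/s

7594.5


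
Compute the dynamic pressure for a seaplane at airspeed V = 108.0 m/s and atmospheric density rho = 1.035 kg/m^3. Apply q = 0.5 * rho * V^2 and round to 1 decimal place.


Step 1: V^2 = 108.0^2 = 11664.0
Step 2: q = 0.5 * 1.035 * 11664.0
Step 3: q = 6036.1 Pa

6036.1


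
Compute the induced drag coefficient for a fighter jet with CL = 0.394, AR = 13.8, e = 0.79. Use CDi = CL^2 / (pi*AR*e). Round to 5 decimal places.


Step 1: CL^2 = 0.394^2 = 0.155236
Step 2: pi * AR * e = 3.14159 * 13.8 * 0.79 = 34.249643
Step 3: CDi = 0.155236 / 34.249643 = 0.00453

0.00453


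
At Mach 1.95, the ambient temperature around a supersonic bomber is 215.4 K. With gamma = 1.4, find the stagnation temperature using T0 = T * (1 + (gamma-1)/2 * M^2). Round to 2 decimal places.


Step 1: (gamma-1)/2 = 0.2
Step 2: M^2 = 3.8025
Step 3: 1 + 0.2 * 3.8025 = 1.7605
Step 4: T0 = 215.4 * 1.7605 = 379.21 K

379.21


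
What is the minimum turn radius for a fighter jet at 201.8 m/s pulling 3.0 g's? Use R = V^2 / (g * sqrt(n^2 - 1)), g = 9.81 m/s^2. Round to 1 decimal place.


Step 1: V^2 = 201.8^2 = 40723.24
Step 2: n^2 - 1 = 3.0^2 - 1 = 8.0
Step 3: sqrt(8.0) = 2.828427
Step 4: R = 40723.24 / (9.81 * 2.828427) = 1467.7 m

1467.7


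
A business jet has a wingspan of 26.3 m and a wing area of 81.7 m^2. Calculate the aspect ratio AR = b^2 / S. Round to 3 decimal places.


Step 1: b^2 = 26.3^2 = 691.69
Step 2: AR = 691.69 / 81.7 = 8.466

8.466


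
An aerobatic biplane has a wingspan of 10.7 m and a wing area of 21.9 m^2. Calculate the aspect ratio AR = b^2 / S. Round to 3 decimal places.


Step 1: b^2 = 10.7^2 = 114.49
Step 2: AR = 114.49 / 21.9 = 5.228

5.228


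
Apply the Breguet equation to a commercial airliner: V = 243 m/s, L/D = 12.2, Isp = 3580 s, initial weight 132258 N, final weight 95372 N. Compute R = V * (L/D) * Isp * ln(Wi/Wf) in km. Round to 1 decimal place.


Step 1: Coefficient = V * (L/D) * Isp = 243 * 12.2 * 3580 = 10613268.0 m
Step 2: Wi/Wf = 132258 / 95372 = 1.386759
Step 3: ln(1.386759) = 0.32697
Step 4: R = 10613268.0 * 0.32697 = 3470215.2 m = 3470.2 km

3470.2


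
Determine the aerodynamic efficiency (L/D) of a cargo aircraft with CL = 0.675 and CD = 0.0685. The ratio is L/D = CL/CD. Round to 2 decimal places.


Step 1: L/D = CL / CD = 0.675 / 0.0685
Step 2: L/D = 9.85

9.85


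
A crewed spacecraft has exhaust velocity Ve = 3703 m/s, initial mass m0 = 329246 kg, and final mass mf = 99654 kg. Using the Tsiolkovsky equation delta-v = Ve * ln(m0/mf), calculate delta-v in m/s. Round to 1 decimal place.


Step 1: Mass ratio m0/mf = 329246 / 99654 = 3.303891
Step 2: ln(3.303891) = 1.195101
Step 3: delta-v = 3703 * 1.195101 = 4425.5 m/s

4425.5


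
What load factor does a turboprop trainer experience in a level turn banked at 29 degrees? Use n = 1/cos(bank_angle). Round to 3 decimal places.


Step 1: Convert 29 degrees to radians = 0.506145
Step 2: cos(29 deg) = 0.87462
Step 3: n = 1 / 0.87462 = 1.143

1.143


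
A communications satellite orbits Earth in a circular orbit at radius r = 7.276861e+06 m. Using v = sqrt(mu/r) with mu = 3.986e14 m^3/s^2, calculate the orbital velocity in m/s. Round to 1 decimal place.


Step 1: mu / r = 3.986e14 / 7.276861e+06 = 54776365.7984
Step 2: v = sqrt(54776365.7984) = 7401.1 m/s

7401.1


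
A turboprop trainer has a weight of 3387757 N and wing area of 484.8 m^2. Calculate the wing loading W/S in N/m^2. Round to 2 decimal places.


Step 1: Wing loading = W / S = 3387757 / 484.8
Step 2: Wing loading = 6987.95 N/m^2

6987.95


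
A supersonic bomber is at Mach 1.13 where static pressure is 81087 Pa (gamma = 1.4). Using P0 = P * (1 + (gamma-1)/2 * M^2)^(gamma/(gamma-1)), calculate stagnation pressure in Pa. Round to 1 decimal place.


Step 1: (gamma-1)/2 * M^2 = 0.2 * 1.2769 = 0.25538
Step 2: 1 + 0.25538 = 1.25538
Step 3: Exponent gamma/(gamma-1) = 3.5
Step 4: P0 = 81087 * 1.25538^3.5 = 179748.2 Pa

179748.2


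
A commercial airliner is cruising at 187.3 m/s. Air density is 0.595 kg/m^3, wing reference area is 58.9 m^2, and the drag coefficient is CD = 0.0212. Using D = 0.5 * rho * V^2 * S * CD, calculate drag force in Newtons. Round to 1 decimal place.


Step 1: Dynamic pressure q = 0.5 * 0.595 * 187.3^2 = 10436.6838 Pa
Step 2: Drag D = q * S * CD = 10436.6838 * 58.9 * 0.0212
Step 3: D = 13032.1 N

13032.1


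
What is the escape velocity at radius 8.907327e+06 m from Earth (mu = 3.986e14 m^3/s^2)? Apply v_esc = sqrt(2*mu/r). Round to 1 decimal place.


Step 1: 2*mu/r = 2 * 3.986e14 / 8.907327e+06 = 89499352.6116
Step 2: v_esc = sqrt(89499352.6116) = 9460.4 m/s

9460.4


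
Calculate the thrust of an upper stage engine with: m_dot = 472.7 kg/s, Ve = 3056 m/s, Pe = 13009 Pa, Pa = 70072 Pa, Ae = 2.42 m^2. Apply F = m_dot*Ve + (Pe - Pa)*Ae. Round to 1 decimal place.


Step 1: Momentum thrust = m_dot * Ve = 472.7 * 3056 = 1444571.2 N
Step 2: Pressure thrust = (Pe - Pa) * Ae = (13009 - 70072) * 2.42 = -138092.46 N
Step 3: Total thrust F = 1444571.2 + -138092.46 = 1306478.7 N

1306478.7


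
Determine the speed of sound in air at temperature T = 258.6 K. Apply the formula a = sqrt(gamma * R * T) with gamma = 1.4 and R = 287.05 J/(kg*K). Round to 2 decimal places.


Step 1: gamma * R * T = 1.4 * 287.05 * 258.6 = 103923.582
Step 2: a = sqrt(103923.582) = 322.37 m/s

322.37


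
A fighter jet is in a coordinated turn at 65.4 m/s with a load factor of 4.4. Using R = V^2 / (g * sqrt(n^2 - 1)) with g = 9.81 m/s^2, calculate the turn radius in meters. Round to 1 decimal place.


Step 1: V^2 = 65.4^2 = 4277.16
Step 2: n^2 - 1 = 4.4^2 - 1 = 18.36
Step 3: sqrt(18.36) = 4.284857
Step 4: R = 4277.16 / (9.81 * 4.284857) = 101.8 m

101.8


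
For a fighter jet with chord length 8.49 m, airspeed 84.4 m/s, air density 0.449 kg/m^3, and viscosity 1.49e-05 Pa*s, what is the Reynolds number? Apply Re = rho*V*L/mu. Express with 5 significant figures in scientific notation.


Step 1: Numerator = rho * V * L = 0.449 * 84.4 * 8.49 = 321.733644
Step 2: Re = 321.733644 / 1.49e-05
Step 3: Re = 2.1593e+07

2.1593e+07


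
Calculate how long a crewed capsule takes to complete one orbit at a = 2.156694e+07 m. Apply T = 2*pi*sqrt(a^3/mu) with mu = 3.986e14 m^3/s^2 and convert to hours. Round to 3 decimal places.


Step 1: a^3 / mu = 1.003149e+22 / 3.986e14 = 2.516682e+07
Step 2: sqrt(2.516682e+07) = 5016.654 s
Step 3: T = 2*pi * 5016.654 = 31520.57 s
Step 4: T in hours = 31520.57 / 3600 = 8.756 hours

8.756


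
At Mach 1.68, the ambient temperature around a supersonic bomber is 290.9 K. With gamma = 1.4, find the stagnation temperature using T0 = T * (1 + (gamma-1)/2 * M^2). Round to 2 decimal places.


Step 1: (gamma-1)/2 = 0.2
Step 2: M^2 = 2.8224
Step 3: 1 + 0.2 * 2.8224 = 1.56448
Step 4: T0 = 290.9 * 1.56448 = 455.11 K

455.11


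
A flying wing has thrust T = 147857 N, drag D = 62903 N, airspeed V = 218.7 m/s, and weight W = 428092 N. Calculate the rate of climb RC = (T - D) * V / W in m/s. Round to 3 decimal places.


Step 1: Excess thrust = T - D = 147857 - 62903 = 84954 N
Step 2: Excess power = 84954 * 218.7 = 18579439.8 W
Step 3: RC = 18579439.8 / 428092 = 43.401 m/s

43.401


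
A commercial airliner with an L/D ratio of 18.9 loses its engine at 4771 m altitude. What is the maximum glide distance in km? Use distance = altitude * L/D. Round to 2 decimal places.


Step 1: Glide distance = altitude * L/D = 4771 * 18.9 = 90171.9 m
Step 2: Convert to km: 90171.9 / 1000 = 90.17 km

90.17


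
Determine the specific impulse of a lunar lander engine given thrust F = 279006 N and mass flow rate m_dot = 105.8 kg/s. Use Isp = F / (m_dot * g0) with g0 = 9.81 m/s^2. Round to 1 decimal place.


Step 1: m_dot * g0 = 105.8 * 9.81 = 1037.9
Step 2: Isp = 279006 / 1037.9 = 268.8 s

268.8


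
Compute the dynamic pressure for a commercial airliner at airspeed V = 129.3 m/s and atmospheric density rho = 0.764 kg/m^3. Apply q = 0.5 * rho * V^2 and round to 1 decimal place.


Step 1: V^2 = 129.3^2 = 16718.49
Step 2: q = 0.5 * 0.764 * 16718.49
Step 3: q = 6386.5 Pa

6386.5


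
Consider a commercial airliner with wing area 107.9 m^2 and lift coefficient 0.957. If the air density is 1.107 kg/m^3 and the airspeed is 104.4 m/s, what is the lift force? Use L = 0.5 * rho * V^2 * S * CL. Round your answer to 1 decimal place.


Step 1: Calculate dynamic pressure q = 0.5 * 1.107 * 104.4^2 = 0.5 * 1.107 * 10899.36 = 6032.7958 Pa
Step 2: Multiply by wing area and lift coefficient: L = 6032.7958 * 107.9 * 0.957
Step 3: L = 650938.6625 * 0.957 = 622948.3 N

622948.3


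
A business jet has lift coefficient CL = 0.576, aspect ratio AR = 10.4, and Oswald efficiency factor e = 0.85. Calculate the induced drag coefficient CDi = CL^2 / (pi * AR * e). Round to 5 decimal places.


Step 1: CL^2 = 0.576^2 = 0.331776
Step 2: pi * AR * e = 3.14159 * 10.4 * 0.85 = 27.771679
Step 3: CDi = 0.331776 / 27.771679 = 0.01195

0.01195


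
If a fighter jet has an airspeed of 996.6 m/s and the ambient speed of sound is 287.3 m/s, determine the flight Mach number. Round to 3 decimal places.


Step 1: M = V / a = 996.6 / 287.3
Step 2: M = 3.469

3.469


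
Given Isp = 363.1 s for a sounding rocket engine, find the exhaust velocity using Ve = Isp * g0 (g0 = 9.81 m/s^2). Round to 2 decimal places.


Step 1: Ve = Isp * g0 = 363.1 * 9.81
Step 2: Ve = 3562.01 m/s

3562.01


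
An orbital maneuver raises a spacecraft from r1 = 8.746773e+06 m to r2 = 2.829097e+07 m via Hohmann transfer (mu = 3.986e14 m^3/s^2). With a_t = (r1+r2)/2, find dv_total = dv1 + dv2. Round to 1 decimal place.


Step 1: Transfer semi-major axis a_t = (8.746773e+06 + 2.829097e+07) / 2 = 1.851887e+07 m
Step 2: v1 (circular at r1) = sqrt(mu/r1) = 6750.64 m/s
Step 3: v_t1 = sqrt(mu*(2/r1 - 1/a_t)) = 8343.75 m/s
Step 4: dv1 = |8343.75 - 6750.64| = 1593.12 m/s
Step 5: v2 (circular at r2) = 3753.57 m/s, v_t2 = 2579.65 m/s
Step 6: dv2 = |3753.57 - 2579.65| = 1173.92 m/s
Step 7: Total delta-v = 1593.12 + 1173.92 = 2767.0 m/s

2767.0


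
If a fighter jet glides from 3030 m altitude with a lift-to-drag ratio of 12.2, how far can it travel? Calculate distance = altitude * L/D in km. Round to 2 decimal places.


Step 1: Glide distance = altitude * L/D = 3030 * 12.2 = 36966.0 m
Step 2: Convert to km: 36966.0 / 1000 = 36.97 km

36.97


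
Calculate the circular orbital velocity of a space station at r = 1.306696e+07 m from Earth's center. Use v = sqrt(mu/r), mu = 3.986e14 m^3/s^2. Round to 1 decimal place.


Step 1: mu / r = 3.986e14 / 1.306696e+07 = 30504417.2478
Step 2: v = sqrt(30504417.2478) = 5523.1 m/s

5523.1


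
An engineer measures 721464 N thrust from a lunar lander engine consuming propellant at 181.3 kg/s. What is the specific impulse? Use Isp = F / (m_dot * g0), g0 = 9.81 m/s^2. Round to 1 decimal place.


Step 1: m_dot * g0 = 181.3 * 9.81 = 1778.55
Step 2: Isp = 721464 / 1778.55 = 405.6 s

405.6


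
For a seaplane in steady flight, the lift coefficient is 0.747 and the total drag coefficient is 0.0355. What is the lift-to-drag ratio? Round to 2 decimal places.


Step 1: L/D = CL / CD = 0.747 / 0.0355
Step 2: L/D = 21.04

21.04


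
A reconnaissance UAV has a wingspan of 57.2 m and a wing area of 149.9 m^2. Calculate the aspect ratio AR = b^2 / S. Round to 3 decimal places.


Step 1: b^2 = 57.2^2 = 3271.84
Step 2: AR = 3271.84 / 149.9 = 21.827

21.827


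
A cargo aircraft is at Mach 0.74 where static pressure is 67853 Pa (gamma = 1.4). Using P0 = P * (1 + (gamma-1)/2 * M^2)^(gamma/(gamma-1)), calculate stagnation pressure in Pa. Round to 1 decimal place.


Step 1: (gamma-1)/2 * M^2 = 0.2 * 0.5476 = 0.10952
Step 2: 1 + 0.10952 = 1.10952
Step 3: Exponent gamma/(gamma-1) = 3.5
Step 4: P0 = 67853 * 1.10952^3.5 = 97620.7 Pa

97620.7


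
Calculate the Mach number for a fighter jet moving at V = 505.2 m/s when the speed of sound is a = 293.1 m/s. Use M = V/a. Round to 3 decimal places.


Step 1: M = V / a = 505.2 / 293.1
Step 2: M = 1.724

1.724


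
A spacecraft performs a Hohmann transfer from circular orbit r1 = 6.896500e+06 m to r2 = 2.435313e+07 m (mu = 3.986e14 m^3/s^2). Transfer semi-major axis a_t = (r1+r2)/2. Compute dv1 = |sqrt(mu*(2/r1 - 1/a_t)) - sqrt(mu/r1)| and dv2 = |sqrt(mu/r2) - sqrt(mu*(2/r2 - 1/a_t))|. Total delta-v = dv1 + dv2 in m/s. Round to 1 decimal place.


Step 1: Transfer semi-major axis a_t = (6.896500e+06 + 2.435313e+07) / 2 = 1.562482e+07 m
Step 2: v1 (circular at r1) = sqrt(mu/r1) = 7602.46 m/s
Step 3: v_t1 = sqrt(mu*(2/r1 - 1/a_t)) = 9491.27 m/s
Step 4: dv1 = |9491.27 - 7602.46| = 1888.81 m/s
Step 5: v2 (circular at r2) = 4045.68 m/s, v_t2 = 2687.81 m/s
Step 6: dv2 = |4045.68 - 2687.81| = 1357.87 m/s
Step 7: Total delta-v = 1888.81 + 1357.87 = 3246.7 m/s

3246.7
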